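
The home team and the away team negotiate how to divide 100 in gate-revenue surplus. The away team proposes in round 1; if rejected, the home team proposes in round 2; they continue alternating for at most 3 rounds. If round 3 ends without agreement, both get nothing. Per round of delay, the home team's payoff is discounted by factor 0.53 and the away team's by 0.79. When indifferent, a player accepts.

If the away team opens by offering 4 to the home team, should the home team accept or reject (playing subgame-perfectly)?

Reject

Round 3 (the away team proposes): rejection yields 0 for the home team; the away team offers 0 and keeps 100.
Round 2 (the home team proposes): the away team can get 100 next round, worth 0.79 × 100 = 79 now; the home team offers that and keeps 21.
So by rejecting in round 1, the home team gets 21 next round, worth 0.53 × 21 = 11.13 now.
Offer 4 < 11.13, so the home team rejects.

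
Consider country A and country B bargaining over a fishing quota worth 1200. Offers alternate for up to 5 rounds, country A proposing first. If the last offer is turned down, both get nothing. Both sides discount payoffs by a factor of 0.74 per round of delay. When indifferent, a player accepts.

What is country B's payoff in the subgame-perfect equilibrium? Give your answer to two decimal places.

Solve by backward induction from round 5.
Round 5 (country A proposes): rejection yields 0 for country B; country A offers 0 and keeps 1200.
Round 4 (country B proposes): country A can get 1200 next round, worth 0.74 × 1200 = 888 now. Country B offers 888 and keeps 1200 − 888 = 312.
Round 3 (country A proposes): country B can get 312 next round, worth 0.74 × 312 = 230.88 now; country A offers that and keeps 969.12.
Round 2 (country B proposes): country A can get 969.12 next round, worth 0.74 × 969.12 = 717.1488 now. Country B offers 717.1488 and keeps 1200 − 717.1488 = 482.8512.
Round 1 (country A proposes): country B can get 482.8512 next round, worth 0.74 × 482.8512 = 357.309888 now, so country A offers 357.309888, keeping 842.690112.

357.31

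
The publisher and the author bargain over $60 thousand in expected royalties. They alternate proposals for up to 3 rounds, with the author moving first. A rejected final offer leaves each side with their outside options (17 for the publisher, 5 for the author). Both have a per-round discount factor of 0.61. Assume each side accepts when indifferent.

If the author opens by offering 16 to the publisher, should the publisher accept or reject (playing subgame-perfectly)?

Reject

Work out the publisher's continuation value if the offer is rejected.
Round 3 (the author proposes): the publisher gets 17 if talks fail, so the author offers 17 and keeps 43.
Round 2 (the publisher proposes): the author can get 43 next round, worth 0.61 × 43 = 26.23 now. The publisher offers 26.23 and keeps 60 − 26.23 = 33.77.
So by rejecting in round 1, the publisher gets 33.77 next round, worth 0.61 × 33.77 = 20.5997 now.
Offer 16 < 20.5997, so the publisher rejects.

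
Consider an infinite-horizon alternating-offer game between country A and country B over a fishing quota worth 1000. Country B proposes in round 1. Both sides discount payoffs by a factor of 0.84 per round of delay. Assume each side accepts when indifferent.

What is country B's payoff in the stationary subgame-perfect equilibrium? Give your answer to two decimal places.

543.48

Let x be country B's share when country B proposes and y be country A's share when country A proposes.
Country A accepts iff offered ≥ 0.84·y, so x = 1000 − 0.84y. Symmetrically y = 1000 − 0.84x.
Substituting: x = 1000 − 0.84(1000 − 0.84x), giving x(1 − 0.84·0.84) = 1000(1 − 0.84).
So x = 1000 × 0.16 / 0.2944 ≈ 543.4783, and country A receives 1000 − x ≈ 456.5217.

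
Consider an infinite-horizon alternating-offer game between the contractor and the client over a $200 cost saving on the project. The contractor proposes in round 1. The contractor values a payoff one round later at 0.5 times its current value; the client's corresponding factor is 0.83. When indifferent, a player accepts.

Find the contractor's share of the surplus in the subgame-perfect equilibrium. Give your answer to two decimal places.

Let x be the contractor's share when the contractor proposes and y be the client's share when the client proposes.
The client accepts iff offered ≥ 0.83·y, so x = 200 − 0.83y. Symmetrically y = 200 − 0.5x.
Substituting: x = 200 − 0.83(200 − 0.5x), giving x(1 − 0.5·0.83) = 200(1 − 0.83).
So x = 200 × 0.17 / 0.585 ≈ 58.1197, and the client receives 200 − x ≈ 141.8803.

58.12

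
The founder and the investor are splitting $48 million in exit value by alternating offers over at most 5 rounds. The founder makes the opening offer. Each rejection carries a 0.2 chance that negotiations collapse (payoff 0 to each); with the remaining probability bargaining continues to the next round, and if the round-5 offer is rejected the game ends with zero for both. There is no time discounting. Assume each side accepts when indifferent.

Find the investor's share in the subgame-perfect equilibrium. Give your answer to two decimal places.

Round 5 (the founder proposes): the investor will accept anything ≥ 0, so the founder offers 0 and keeps 48.
Round 4 (the investor proposes): rejecting gives the founder an expected 0.8 × 48 = 38.4, so the investor offers 38.4, keeping 9.6.
Round 3 (the founder proposes): rejecting gives the investor an expected 0.8 × 9.6 = 7.68, so the founder offers 7.68, keeping 40.32.
Round 2 (the investor proposes): rejecting gives the founder an expected 0.8 × 40.32 = 32.256, so the investor offers 32.256, keeping 15.744.
Round 1 (the founder proposes): rejecting gives the investor an expected 0.8 × 15.744 = 12.5952, so the founder offers 12.5952, keeping 35.4048.

12.60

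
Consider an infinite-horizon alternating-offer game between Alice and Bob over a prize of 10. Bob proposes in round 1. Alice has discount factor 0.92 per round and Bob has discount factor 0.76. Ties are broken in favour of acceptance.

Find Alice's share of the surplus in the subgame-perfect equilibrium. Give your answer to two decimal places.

7.34

When Bob proposes, Alice accepts any offer worth at least 0.92 times what Alice would get by proposing next round; and vice versa.
This gives x = 10 − 0.92y and y = 10 − 0.76x, where x and y are each side's share when it proposes.
Hence (1 − 0.92·0.76)x = 10(1 − 0.92), i.e. 0.3008·x = 0.8.
x ≈ 2.6596; Alice's share is 10 − x ≈ 7.3404.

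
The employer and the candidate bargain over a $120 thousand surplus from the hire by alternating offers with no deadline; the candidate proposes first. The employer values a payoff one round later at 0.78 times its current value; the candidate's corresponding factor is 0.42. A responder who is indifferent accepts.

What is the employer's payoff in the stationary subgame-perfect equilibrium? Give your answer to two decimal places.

When the candidate proposes, the employer accepts any offer worth at least 0.78 times what the employer would get by proposing next round; and vice versa.
This gives x = 120 − 0.78y and y = 120 − 0.42x, where x and y are each side's share when it proposes.
Hence (1 − 0.78·0.42)x = 120(1 − 0.78), i.e. 0.6724·x = 26.4.
x ≈ 39.2623; the employer's share is 120 − x ≈ 80.7377.

80.74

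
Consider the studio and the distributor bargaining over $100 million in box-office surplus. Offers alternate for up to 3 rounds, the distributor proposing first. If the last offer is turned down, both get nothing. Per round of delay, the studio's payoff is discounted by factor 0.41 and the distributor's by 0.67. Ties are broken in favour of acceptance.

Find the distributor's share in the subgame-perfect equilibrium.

86.47

Work backward from the last round.
Round 3 (the distributor proposes): rejection yields 0 for the studio; the distributor offers 0 and keeps 100.
Round 2 (the studio proposes): the distributor can get 100 next round, worth 0.67 × 100 = 67 now. The studio offers 67 and keeps 100 − 67 = 33.
Round 1 (the distributor proposes): the studio can get 33 next round, worth 0.41 × 33 = 13.53 now, so the distributor offers 13.53, keeping 86.47.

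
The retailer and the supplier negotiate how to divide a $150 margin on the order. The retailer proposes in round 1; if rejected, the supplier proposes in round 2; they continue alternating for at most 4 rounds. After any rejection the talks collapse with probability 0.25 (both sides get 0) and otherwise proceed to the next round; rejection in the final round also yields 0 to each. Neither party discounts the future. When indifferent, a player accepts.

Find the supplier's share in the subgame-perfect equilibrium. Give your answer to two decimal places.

Round 4 (the supplier proposes): rejection yields 0 for the retailer; the supplier offers 0 and keeps 150.
Round 3 (the retailer proposes): rejecting gives the supplier an expected 0.75 × 150 = 112.5; the retailer offers that and keeps 37.5.
Round 2 (the supplier proposes): rejecting gives the retailer an expected 0.75 × 37.5 = 28.125. The supplier offers 28.125 and keeps 150 − 28.125 = 121.875.
Round 1 (the retailer proposes): rejecting gives the supplier an expected 0.75 × 121.875 = 91.40625. The retailer offers 91.40625 and keeps 150 − 91.40625 = 58.59375.

91.41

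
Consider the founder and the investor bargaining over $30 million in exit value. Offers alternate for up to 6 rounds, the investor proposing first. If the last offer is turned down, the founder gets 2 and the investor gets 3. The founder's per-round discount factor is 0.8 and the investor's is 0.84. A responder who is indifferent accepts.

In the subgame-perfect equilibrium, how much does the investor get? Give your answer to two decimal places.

Round 6 (the founder proposes): the investor gets 3 if talks fail, so the founder offers 3 and keeps 27.
Round 5 (the investor proposes): the founder can get 27 next round, worth 0.8 × 27 = 21.6 now; the investor offers that and keeps 8.4.
Round 4 (the founder proposes): the investor can get 8.4 next round, worth 0.84 × 8.4 = 7.056 now. The founder offers 7.056 and keeps 30 − 7.056 = 22.944.
Round 3 (the investor proposes): the founder can get 22.944 next round, worth 0.8 × 22.944 = 18.3552 now, so the investor offers 18.3552, keeping 11.6448.
Round 2 (the founder proposes): the investor can get 11.6448 next round, worth 0.84 × 11.6448 = 9.781632 now; the founder offers that and keeps 20.218368.
Round 1 (the investor proposes): the founder can get 20.218368 next round, worth 0.8 × 20.218368 = 16.1746944 now, so the investor offers 16.1746944, keeping 13.8253056.

13.83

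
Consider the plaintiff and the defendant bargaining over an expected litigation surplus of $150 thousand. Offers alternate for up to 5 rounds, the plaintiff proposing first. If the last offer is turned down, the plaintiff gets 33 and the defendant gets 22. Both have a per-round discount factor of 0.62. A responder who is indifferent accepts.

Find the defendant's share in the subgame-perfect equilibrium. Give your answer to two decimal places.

Round 5 (the plaintiff proposes): the defendant gets 22 if talks fail, so the plaintiff offers 22 and keeps 128.
Round 4 (the defendant proposes): the plaintiff can get 128 next round, worth 0.62 × 128 = 79.36 now. The defendant offers 79.36 and keeps 150 − 79.36 = 70.64.
Round 3 (the plaintiff proposes): the defendant can get 70.64 next round, worth 0.62 × 70.64 = 43.7968 now; the plaintiff offers that and keeps 106.2032.
Round 2 (the defendant proposes): the plaintiff can get 106.2032 next round, worth 0.62 × 106.2032 = 65.845984 now; the defendant offers that and keeps 84.154016.
Round 1 (the plaintiff proposes): the defendant can get 84.154016 next round, worth 0.62 × 84.154016 = 52.17548992 now, so the plaintiff offers 52.17548992, keeping 97.82451008.

52.18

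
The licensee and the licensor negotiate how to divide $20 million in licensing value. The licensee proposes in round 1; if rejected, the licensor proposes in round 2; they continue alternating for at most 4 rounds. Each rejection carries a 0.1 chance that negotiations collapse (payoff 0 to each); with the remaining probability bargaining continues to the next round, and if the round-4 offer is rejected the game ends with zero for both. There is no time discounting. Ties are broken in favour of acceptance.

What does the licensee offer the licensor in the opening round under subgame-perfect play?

Round 4 (the licensor proposes): the licensee will accept anything ≥ 0, so the licensor offers 0 and keeps 20.
Round 3 (the licensee proposes): rejecting gives the licensor an expected 0.9 × 20 = 18; the licensee offers that and keeps 2.
Round 2 (the licensor proposes): rejecting gives the licensee an expected 0.9 × 2 = 1.8. The licensor offers 1.8 and keeps 20 − 1.8 = 18.2.
Round 1 (the licensee proposes): rejecting gives the licensor an expected 0.9 × 18.2 = 16.38, so the licensee offers 16.38, keeping 3.62.

16.38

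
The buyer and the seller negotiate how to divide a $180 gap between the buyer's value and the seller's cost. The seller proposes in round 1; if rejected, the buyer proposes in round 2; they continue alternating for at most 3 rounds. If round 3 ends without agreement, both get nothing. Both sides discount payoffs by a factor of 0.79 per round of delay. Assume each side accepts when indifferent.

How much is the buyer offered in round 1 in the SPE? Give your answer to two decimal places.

29.86

Round 3 (the seller proposes): rejection yields 0 for the buyer; the seller offers 0 and keeps 180.
Round 2 (the buyer proposes): the seller can get 180 next round, worth 0.79 × 180 = 142.2 now; the buyer offers that and keeps 37.8.
Round 1 (the seller proposes): the buyer can get 37.8 next round, worth 0.79 × 37.8 = 29.862 now; the seller offers that and keeps 150.138.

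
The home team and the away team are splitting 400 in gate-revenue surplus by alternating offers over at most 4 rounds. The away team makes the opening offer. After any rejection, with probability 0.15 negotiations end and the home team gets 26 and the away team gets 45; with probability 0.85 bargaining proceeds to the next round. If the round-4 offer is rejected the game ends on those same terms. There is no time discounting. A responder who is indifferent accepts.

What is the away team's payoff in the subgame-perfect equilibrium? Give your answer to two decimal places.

Round 4 (the home team proposes): the away team gets 45 if talks fail, so the home team offers 45 and keeps 355.
Round 3 (the away team proposes): rejecting gives the home team an expected 0.85 × 355 + 0.15 × 26 = 305.65, so the away team offers 305.65, keeping 94.35.
Round 2 (the home team proposes): rejecting gives the away team an expected 0.85 × 94.35 + 0.15 × 45 = 86.9475, so the home team offers 86.9475, keeping 313.0525.
Round 1 (the away team proposes): rejecting gives the home team an expected 0.85 × 313.0525 + 0.15 × 26 = 269.994625, so the away team offers 269.994625, keeping 130.005375.

130.01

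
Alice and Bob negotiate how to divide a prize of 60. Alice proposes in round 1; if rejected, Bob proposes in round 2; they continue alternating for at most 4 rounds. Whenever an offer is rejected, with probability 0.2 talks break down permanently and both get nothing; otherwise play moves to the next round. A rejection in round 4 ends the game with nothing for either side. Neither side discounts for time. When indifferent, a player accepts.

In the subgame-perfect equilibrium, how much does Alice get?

Round 4 (Bob proposes): Alice will accept anything ≥ 0, so Bob offers 0 and keeps 60.
Round 3 (Alice proposes): rejecting gives Bob an expected 0.8 × 60 = 48; Alice offers that and keeps 12.
Round 2 (Bob proposes): rejecting gives Alice an expected 0.8 × 12 = 9.6. Bob offers 9.6 and keeps 60 − 9.6 = 50.4.
Round 1 (Alice proposes): rejecting gives Bob an expected 0.8 × 50.4 = 40.32. Alice offers 40.32 and keeps 60 − 40.32 = 19.68.

19.68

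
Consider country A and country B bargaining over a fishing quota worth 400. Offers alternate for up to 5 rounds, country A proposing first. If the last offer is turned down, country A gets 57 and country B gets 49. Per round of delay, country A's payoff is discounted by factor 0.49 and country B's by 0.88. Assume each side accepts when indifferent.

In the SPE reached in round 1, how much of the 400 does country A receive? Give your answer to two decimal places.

Round 5 (country A proposes): country B gets 49 if talks fail, so country A offers 49 and keeps 351.
Round 4 (country B proposes): country A can get 351 next round, worth 0.49 × 351 = 171.99 now; country B offers that and keeps 228.01.
Round 3 (country A proposes): country B can get 228.01 next round, worth 0.88 × 228.01 = 200.6488 now. Country A offers 200.6488 and keeps 400 − 200.6488 = 199.3512.
Round 2 (country B proposes): country A can get 199.3512 next round, worth 0.49 × 199.3512 = 97.682088 now, so country B offers 97.682088, keeping 302.317912.
Round 1 (country A proposes): country B can get 302.317912 next round, worth 0.88 × 302.317912 = 266.03976256 now, so country A offers 266.03976256, keeping 133.96023744.

133.96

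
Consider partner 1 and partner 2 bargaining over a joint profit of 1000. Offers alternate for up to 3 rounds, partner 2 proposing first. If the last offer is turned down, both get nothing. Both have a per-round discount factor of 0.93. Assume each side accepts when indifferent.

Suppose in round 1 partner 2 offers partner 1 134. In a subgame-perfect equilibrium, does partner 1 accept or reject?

Work out partner 1's continuation value if the offer is rejected.
Round 3 (partner 2 proposes): rejection yields 0 for partner 1; partner 2 offers 0 and keeps 1000.
Round 2 (partner 1 proposes): partner 2 can get 1000 next round, worth 0.93 × 1000 = 930 now; partner 1 offers that and keeps 70.
So by rejecting in round 1, partner 1 gets 70 next round, worth 0.93 × 70 = 65.1 now.
Offer 134 ≥ 65.1, so partner 1 accepts.

Accept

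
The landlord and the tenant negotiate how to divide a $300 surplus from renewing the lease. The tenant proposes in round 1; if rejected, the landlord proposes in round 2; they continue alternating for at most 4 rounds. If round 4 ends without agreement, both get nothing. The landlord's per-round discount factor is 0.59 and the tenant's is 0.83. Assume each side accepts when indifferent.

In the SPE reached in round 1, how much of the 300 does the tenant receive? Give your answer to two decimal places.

183.23

Round 4 (the landlord proposes): rejection yields 0 for the tenant; the landlord offers 0 and keeps 300.
Round 3 (the tenant proposes): the landlord can get 300 next round, worth 0.59 × 300 = 177 now. The tenant offers 177 and keeps 300 − 177 = 123.
Round 2 (the landlord proposes): the tenant can get 123 next round, worth 0.83 × 123 = 102.09 now; the landlord offers that and keeps 197.91.
Round 1 (the tenant proposes): the landlord can get 197.91 next round, worth 0.59 × 197.91 = 116.7669 now, so the tenant offers 116.7669, keeping 183.2331.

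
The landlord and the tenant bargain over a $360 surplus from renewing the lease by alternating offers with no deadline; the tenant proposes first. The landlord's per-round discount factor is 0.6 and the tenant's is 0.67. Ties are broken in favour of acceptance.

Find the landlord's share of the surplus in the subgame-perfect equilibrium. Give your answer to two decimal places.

When the tenant proposes, the landlord accepts any offer worth at least 0.6 times what the landlord would get by proposing next round; and vice versa.
This gives x = 360 − 0.6y and y = 360 − 0.67x, where x and y are each side's share when it proposes.
Hence (1 − 0.6·0.67)x = 360(1 − 0.6), i.e. 0.598·x = 144.
x ≈ 240.8027; the landlord's share is 360 − x ≈ 119.1973.

119.20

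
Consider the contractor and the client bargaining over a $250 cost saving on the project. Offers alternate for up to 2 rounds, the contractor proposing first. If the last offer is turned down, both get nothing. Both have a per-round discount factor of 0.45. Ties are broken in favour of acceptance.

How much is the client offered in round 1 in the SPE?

112.5

By backward induction:
Round 2 (the client proposes): rejection yields 0 for the contractor; the client offers 0 and keeps 250.
Round 1 (the contractor proposes): the client can get 250 next round, worth 0.45 × 250 = 112.5 now, so the contractor offers 112.5, keeping 137.5.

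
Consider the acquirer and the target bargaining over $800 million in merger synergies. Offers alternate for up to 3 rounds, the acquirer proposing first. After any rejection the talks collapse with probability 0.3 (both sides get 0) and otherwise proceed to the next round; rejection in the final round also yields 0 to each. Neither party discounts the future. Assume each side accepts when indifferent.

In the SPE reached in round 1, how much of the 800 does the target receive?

168

Round 3 (the acquirer proposes): rejection yields 0 for the target; the acquirer offers 0 and keeps 800.
Round 2 (the target proposes): rejecting gives the acquirer an expected 0.7 × 800 = 560, so the target offers 560, keeping 240.
Round 1 (the acquirer proposes): rejecting gives the target an expected 0.7 × 240 = 168, so the acquirer offers 168, keeping 632.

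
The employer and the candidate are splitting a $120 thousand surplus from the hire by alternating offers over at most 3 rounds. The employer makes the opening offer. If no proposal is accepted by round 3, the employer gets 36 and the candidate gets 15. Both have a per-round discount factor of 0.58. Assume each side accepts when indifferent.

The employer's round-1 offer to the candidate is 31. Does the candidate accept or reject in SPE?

Reject

Work out the candidate's continuation value if the offer is rejected.
Round 3 (the employer proposes): the candidate gets 15 if talks fail, so the employer offers 15 and keeps 105.
Round 2 (the candidate proposes): the employer can get 105 next round, worth 0.58 × 105 = 60.9 now, so the candidate offers 60.9, keeping 59.1.
So by rejecting in round 1, the candidate gets 59.1 next round, worth 0.58 × 59.1 = 34.278 now.
Offer 31 < 34.278, so the candidate rejects.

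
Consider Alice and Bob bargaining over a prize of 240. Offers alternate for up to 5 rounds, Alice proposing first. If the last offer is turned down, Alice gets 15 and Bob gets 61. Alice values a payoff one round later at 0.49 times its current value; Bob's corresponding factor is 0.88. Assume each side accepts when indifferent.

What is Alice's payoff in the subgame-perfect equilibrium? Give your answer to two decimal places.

74.50

Round 5 (Alice proposes): Bob gets 61 if talks fail, so Alice offers 61 and keeps 179.
Round 4 (Bob proposes): Alice can get 179 next round, worth 0.49 × 179 = 87.71 now; Bob offers that and keeps 152.29.
Round 3 (Alice proposes): Bob can get 152.29 next round, worth 0.88 × 152.29 = 134.0152 now. Alice offers 134.0152 and keeps 240 − 134.0152 = 105.9848.
Round 2 (Bob proposes): Alice can get 105.9848 next round, worth 0.49 × 105.9848 = 51.932552 now, so Bob offers 51.932552, keeping 188.067448.
Round 1 (Alice proposes): Bob can get 188.067448 next round, worth 0.88 × 188.067448 = 165.49935424 now. Alice offers 165.49935424 and keeps 240 − 165.49935424 = 74.50064576.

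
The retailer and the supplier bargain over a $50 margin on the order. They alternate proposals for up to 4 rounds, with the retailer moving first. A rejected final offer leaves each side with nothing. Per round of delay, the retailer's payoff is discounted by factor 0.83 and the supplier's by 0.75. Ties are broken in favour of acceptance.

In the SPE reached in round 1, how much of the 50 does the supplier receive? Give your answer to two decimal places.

By backward induction:
Round 4 (the supplier proposes): rejection yields 0 for the retailer; the supplier offers 0 and keeps 50.
Round 3 (the retailer proposes): the supplier can get 50 next round, worth 0.75 × 50 = 37.5 now; the retailer offers that and keeps 12.5.
Round 2 (the supplier proposes): the retailer can get 12.5 next round, worth 0.83 × 12.5 = 10.375 now; the supplier offers that and keeps 39.625.
Round 1 (the retailer proposes): the supplier can get 39.625 next round, worth 0.75 × 39.625 = 29.71875 now, so the retailer offers 29.71875, keeping 20.28125.

29.72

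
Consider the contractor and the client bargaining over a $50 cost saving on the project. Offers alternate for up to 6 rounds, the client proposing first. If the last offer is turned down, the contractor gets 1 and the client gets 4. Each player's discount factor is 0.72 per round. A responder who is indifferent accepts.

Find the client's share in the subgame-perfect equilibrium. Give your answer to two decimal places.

25.79

Round 6 (the contractor proposes): the client gets 4 if talks fail, so the contractor offers 4 and keeps 46.
Round 5 (the client proposes): the contractor can get 46 next round, worth 0.72 × 46 = 33.12 now; the client offers that and keeps 16.88.
Round 4 (the contractor proposes): the client can get 16.88 next round, worth 0.72 × 16.88 = 12.1536 now; the contractor offers that and keeps 37.8464.
Round 3 (the client proposes): the contractor can get 37.8464 next round, worth 0.72 × 37.8464 = 27.249408 now; the client offers that and keeps 22.750592.
Round 2 (the contractor proposes): the client can get 22.750592 next round, worth 0.72 × 22.750592 = 16.38042624 now, so the contractor offers 16.38042624, keeping 33.61957376.
Round 1 (the client proposes): the contractor can get 33.61957376 next round, worth 0.72 × 33.61957376 = 24.2060931072 now. The client offers 24.2060931072 and keeps 50 − 24.2060931072 = 25.7939068928.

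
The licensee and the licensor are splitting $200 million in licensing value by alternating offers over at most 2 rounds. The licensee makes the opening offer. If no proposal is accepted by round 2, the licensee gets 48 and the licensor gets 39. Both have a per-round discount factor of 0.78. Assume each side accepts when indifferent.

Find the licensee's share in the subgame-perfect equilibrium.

81.44

Round 2 (the licensor proposes): the licensee gets 48 if talks fail, so the licensor offers 48 and keeps 152.
Round 1 (the licensee proposes): the licensor can get 152 next round, worth 0.78 × 152 = 118.56 now; the licensee offers that and keeps 81.44.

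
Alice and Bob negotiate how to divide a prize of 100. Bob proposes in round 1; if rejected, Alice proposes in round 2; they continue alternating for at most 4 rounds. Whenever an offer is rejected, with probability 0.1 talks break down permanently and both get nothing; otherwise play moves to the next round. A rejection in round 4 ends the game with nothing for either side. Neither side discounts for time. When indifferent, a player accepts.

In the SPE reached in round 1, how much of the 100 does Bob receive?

18.1

By backward induction:
Round 4 (Alice proposes): rejection yields 0 for Bob; Alice offers 0 and keeps 100.
Round 3 (Bob proposes): rejecting gives Alice an expected 0.9 × 100 = 90. Bob offers 90 and keeps 100 − 90 = 10.
Round 2 (Alice proposes): rejecting gives Bob an expected 0.9 × 10 = 9, so Alice offers 9, keeping 91.
Round 1 (Bob proposes): rejecting gives Alice an expected 0.9 × 91 = 81.9. Bob offers 81.9 and keeps 100 − 81.9 = 18.1.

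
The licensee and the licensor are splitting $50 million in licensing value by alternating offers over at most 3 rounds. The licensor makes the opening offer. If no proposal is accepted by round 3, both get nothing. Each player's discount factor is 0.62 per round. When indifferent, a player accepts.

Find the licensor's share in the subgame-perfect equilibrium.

Round 3 (the licensor proposes): rejection yields 0 for the licensee; the licensor offers 0 and keeps 50.
Round 2 (the licensee proposes): the licensor can get 50 next round, worth 0.62 × 50 = 31 now; the licensee offers that and keeps 19.
Round 1 (the licensor proposes): the licensee can get 19 next round, worth 0.62 × 19 = 11.78 now. The licensor offers 11.78 and keeps 50 − 11.78 = 38.22.

38.22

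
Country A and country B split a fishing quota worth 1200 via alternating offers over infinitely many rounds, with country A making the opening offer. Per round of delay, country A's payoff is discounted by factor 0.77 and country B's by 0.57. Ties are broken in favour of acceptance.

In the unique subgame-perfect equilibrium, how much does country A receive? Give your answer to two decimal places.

919.62

When country A proposes, country B accepts any offer worth at least 0.57 times what country B would get by proposing next round; and vice versa.
This gives x = 1200 − 0.57y and y = 1200 − 0.77x, where x and y are each side's share when it proposes.
Hence (1 − 0.57·0.77)x = 1200(1 − 0.57), i.e. 0.5611·x = 516.
x ≈ 919.6222; country B's share is 1200 − x ≈ 280.3778.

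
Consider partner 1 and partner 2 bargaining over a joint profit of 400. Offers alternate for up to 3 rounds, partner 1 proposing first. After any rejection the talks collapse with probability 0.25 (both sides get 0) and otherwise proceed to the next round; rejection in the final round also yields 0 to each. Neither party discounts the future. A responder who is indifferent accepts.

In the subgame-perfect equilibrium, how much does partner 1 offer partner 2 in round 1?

By backward induction:
Round 3 (partner 1 proposes): partner 2 will accept anything ≥ 0, so partner 1 offers 0 and keeps 400.
Round 2 (partner 2 proposes): rejecting gives partner 1 an expected 0.75 × 400 = 300. Partner 2 offers 300 and keeps 400 − 300 = 100.
Round 1 (partner 1 proposes): rejecting gives partner 2 an expected 0.75 × 100 = 75; partner 1 offers that and keeps 325.

75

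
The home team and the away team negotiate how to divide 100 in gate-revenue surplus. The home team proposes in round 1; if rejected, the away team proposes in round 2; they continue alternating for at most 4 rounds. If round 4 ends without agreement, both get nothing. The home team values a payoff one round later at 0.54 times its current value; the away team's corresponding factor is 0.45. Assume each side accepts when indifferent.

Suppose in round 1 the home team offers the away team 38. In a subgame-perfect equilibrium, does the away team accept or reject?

Accept

Round 4 (the away team proposes): rejection yields 0 for the home team; the away team offers 0 and keeps 100.
Round 3 (the home team proposes): the away team can get 100 next round, worth 0.45 × 100 = 45 now, so the home team offers 45, keeping 55.
Round 2 (the away team proposes): the home team can get 55 next round, worth 0.54 × 55 = 29.7 now. The away team offers 29.7 and keeps 100 − 29.7 = 70.3.
So by rejecting in round 1, the away team gets 70.3 next round, worth 0.45 × 70.3 = 31.635 now.
Offer 38 ≥ 31.635, so the away team accepts.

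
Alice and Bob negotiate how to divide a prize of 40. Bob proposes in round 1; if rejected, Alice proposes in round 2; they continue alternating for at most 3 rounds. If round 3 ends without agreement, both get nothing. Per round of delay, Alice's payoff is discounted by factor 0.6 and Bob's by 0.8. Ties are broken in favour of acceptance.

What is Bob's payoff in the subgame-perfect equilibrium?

Round 3 (Bob proposes): Alice will accept anything ≥ 0, so Bob offers 0 and keeps 40.
Round 2 (Alice proposes): Bob can get 40 next round, worth 0.8 × 40 = 32 now, so Alice offers 32, keeping 8.
Round 1 (Bob proposes): Alice can get 8 next round, worth 0.6 × 8 = 4.8 now, so Bob offers 4.8, keeping 35.2.

35.2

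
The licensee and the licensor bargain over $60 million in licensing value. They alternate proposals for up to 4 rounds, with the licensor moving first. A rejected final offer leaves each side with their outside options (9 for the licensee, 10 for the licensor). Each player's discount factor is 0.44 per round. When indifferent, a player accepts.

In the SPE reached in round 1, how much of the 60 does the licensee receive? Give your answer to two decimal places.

19.04

By backward induction:
Round 4 (the licensee proposes): the licensor gets 10 if talks fail, so the licensee offers 10 and keeps 50.
Round 3 (the licensor proposes): the licensee can get 50 next round, worth 0.44 × 50 = 22 now. The licensor offers 22 and keeps 60 − 22 = 38.
Round 2 (the licensee proposes): the licensor can get 38 next round, worth 0.44 × 38 = 16.72 now. The licensee offers 16.72 and keeps 60 − 16.72 = 43.28.
Round 1 (the licensor proposes): the licensee can get 43.28 next round, worth 0.44 × 43.28 = 19.0432 now, so the licensor offers 19.0432, keeping 40.9568.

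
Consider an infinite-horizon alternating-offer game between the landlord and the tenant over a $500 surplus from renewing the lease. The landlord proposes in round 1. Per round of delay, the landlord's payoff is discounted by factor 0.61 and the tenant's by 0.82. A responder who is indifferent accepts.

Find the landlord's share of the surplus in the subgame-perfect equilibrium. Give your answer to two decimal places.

180.07

Let x be the landlord's share when the landlord proposes and y be the tenant's share when the tenant proposes.
The tenant accepts iff offered ≥ 0.82·y, so x = 500 − 0.82y. Symmetrically y = 500 − 0.61x.
Substituting: x = 500 − 0.82(500 − 0.61x), giving x(1 − 0.61·0.82) = 500(1 − 0.82).
So x = 500 × 0.18 / 0.4998 ≈ 180.0720, and the tenant receives 500 − x ≈ 319.9280.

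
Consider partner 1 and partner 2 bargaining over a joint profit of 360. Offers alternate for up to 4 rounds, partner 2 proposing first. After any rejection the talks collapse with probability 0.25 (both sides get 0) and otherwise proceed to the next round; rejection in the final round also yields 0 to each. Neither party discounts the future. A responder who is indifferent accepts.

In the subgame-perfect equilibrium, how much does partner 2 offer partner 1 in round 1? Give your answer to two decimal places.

Round 4 (partner 1 proposes): partner 2 will accept anything ≥ 0, so partner 1 offers 0 and keeps 360.
Round 3 (partner 2 proposes): rejecting gives partner 1 an expected 0.75 × 360 = 270. Partner 2 offers 270 and keeps 360 − 270 = 90.
Round 2 (partner 1 proposes): rejecting gives partner 2 an expected 0.75 × 90 = 67.5; partner 1 offers that and keeps 292.5.
Round 1 (partner 2 proposes): rejecting gives partner 1 an expected 0.75 × 292.5 = 219.375; partner 2 offers that and keeps 140.625.

219.38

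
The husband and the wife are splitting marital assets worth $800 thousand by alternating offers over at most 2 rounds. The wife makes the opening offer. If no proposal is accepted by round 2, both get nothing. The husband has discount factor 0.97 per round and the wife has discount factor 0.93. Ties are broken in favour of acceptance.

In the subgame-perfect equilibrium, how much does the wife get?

24

By backward induction:
Round 2 (the husband proposes): the wife will accept anything ≥ 0, so the husband offers 0 and keeps 800.
Round 1 (the wife proposes): the husband can get 800 next round, worth 0.97 × 800 = 776 now, so the wife offers 776, keeping 24.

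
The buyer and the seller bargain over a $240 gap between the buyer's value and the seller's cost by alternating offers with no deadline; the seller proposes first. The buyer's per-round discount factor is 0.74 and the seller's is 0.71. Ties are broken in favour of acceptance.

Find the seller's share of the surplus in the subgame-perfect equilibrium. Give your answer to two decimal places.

131.48

Let x be the seller's share when the seller proposes and y be the buyer's share when the buyer proposes.
The buyer accepts iff offered ≥ 0.74·y, so x = 240 − 0.74y. Symmetrically y = 240 − 0.71x.
Substituting: x = 240 − 0.74(240 − 0.71x), giving x(1 − 0.71·0.74) = 240(1 − 0.74).
So x = 240 × 0.26 / 0.4746 ≈ 131.4791, and the buyer receives 240 − x ≈ 108.5209.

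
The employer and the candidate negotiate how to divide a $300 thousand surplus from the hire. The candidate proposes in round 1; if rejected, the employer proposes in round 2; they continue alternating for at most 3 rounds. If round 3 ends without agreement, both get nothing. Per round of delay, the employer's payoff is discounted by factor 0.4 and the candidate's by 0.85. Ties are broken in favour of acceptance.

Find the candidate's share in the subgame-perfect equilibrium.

Round 3 (the candidate proposes): the employer will accept anything ≥ 0, so the candidate offers 0 and keeps 300.
Round 2 (the employer proposes): the candidate can get 300 next round, worth 0.85 × 300 = 255 now. The employer offers 255 and keeps 300 − 255 = 45.
Round 1 (the candidate proposes): the employer can get 45 next round, worth 0.4 × 45 = 18 now, so the candidate offers 18, keeping 282.

282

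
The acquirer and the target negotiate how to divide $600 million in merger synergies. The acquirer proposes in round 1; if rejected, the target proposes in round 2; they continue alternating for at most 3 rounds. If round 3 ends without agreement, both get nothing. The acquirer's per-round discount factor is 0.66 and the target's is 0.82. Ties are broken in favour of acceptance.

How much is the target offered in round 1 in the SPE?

167.28

Round 3 (the acquirer proposes): rejection yields 0 for the target; the acquirer offers 0 and keeps 600.
Round 2 (the target proposes): the acquirer can get 600 next round, worth 0.66 × 600 = 396 now. The target offers 396 and keeps 600 − 396 = 204.
Round 1 (the acquirer proposes): the target can get 204 next round, worth 0.82 × 204 = 167.28 now, so the acquirer offers 167.28, keeping 432.72.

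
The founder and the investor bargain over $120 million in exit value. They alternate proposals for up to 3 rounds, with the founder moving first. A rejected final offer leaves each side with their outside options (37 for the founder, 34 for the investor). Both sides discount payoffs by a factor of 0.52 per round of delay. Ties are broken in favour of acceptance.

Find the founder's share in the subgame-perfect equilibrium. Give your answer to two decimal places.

Round 3 (the founder proposes): the investor gets 34 if talks fail, so the founder offers 34 and keeps 86.
Round 2 (the investor proposes): the founder can get 86 next round, worth 0.52 × 86 = 44.72 now; the investor offers that and keeps 75.28.
Round 1 (the founder proposes): the investor can get 75.28 next round, worth 0.52 × 75.28 = 39.1456 now, so the founder offers 39.1456, keeping 80.8544.

80.85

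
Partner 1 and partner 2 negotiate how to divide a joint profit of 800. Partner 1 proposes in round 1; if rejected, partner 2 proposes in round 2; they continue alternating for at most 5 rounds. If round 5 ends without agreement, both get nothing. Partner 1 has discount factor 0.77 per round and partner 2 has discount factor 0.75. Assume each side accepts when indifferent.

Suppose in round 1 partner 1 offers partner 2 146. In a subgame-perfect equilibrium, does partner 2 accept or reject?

Reject

Round 5 (partner 1 proposes): partner 2 will accept anything ≥ 0, so partner 1 offers 0 and keeps 800.
Round 4 (partner 2 proposes): partner 1 can get 800 next round, worth 0.77 × 800 = 616 now, so partner 2 offers 616, keeping 184.
Round 3 (partner 1 proposes): partner 2 can get 184 next round, worth 0.75 × 184 = 138 now. Partner 1 offers 138 and keeps 800 − 138 = 662.
Round 2 (partner 2 proposes): partner 1 can get 662 next round, worth 0.77 × 662 = 509.74 now, so partner 2 offers 509.74, keeping 290.26.
So by rejecting in round 1, partner 2 gets 290.26 next round, worth 0.75 × 290.26 = 217.695 now.
Offer 146 < 217.695, so partner 2 rejects.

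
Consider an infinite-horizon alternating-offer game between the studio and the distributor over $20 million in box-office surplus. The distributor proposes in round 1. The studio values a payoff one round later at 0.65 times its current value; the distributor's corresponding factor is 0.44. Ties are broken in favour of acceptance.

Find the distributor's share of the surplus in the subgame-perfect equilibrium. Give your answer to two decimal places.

9.80

In a stationary SPE each proposer offers the other exactly their discounted continuation value.
If the distributor keeps x when proposing and the studio keeps y when proposing, then x = 20 − 0.65y and y = 20 − 0.44x.
Solving: x = 20(1 − 0.65) / (1 − 0.44·0.65) = 7 / 0.714 ≈ 9.8039.
The studio gets 20 − 9.8039 ≈ 10.1961.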